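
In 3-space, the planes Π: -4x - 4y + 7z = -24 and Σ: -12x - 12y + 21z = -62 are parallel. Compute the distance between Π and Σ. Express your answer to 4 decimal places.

Rescale Σ by 1/3: -4x - 4y + 7z = -62/3. Then distance = |-24 − (-62/3)| / √81 ≈ 0.3704.

0.3704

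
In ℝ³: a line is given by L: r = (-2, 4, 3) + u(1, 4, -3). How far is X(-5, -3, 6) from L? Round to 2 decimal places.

Taking (-2, 4, 3) on L with direction v = (1, 4, -3): w = X − (-2, 4, 3) = (-3, -7, 3), and w × v = (9, -6, -5).
Distance = |w × v| / |v| = √142 / √26 ≈ 2.34.

2.34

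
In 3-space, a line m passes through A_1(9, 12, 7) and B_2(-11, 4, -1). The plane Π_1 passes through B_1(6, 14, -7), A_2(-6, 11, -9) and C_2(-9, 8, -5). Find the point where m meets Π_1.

A direction vector for m is B_2 − A_1 = (-20, -8, -8).
B_1A_2 = (-12, -3, -2), B_1C_2 = (-15, -6, 2); a normal to Π_1 is B_1A_2 × B_1C_2 = (-18, 54, 27).
Using B_1: Π_1 has equation -18x + 54y + 27z = 459.
Substitute r = (9, 12, 7) + t(-20, -8, -8) into the plane: 675 + (-288)t = 459, so t = 3/4.
Intersection: (9, 12, 7) + (3/4)·(-20, -8, -8) = (-6, 6, 1).

(-6, 6, 1)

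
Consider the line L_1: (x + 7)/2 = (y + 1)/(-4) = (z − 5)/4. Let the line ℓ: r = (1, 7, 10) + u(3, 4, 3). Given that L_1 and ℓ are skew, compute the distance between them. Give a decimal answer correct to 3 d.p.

2.176

L_1 has direction (2, -4, 4) through (-7, -1, 5).
Common perpendicular direction n = (2, -4, 4) × (3, 4, 3) = (-28, 6, 20).
With w = (1, 7, 10) − (-7, -1, 5) = (8, 8, 5), w · n = -76.
Distance = |w · n| / |n| = |-76| / √1220 ≈ 2.176.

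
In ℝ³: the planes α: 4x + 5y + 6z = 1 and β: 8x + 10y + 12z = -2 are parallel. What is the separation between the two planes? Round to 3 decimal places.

0.228

Rescale β by 1/2: 4x + 5y + 6z = -1. Then distance = |1 − (-1)| / √77 ≈ 0.228.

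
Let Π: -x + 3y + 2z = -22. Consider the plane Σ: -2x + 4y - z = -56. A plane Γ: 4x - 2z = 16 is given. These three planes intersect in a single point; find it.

Solving the 3×3 linear system -x + 3y + 2z = -22, -2x + 4y - z = -56, 4x - 2z = 16 (e.g. by elimination or Cramer's rule, determinant = -48) gives (7, -9, 6).

(7, -9, 6)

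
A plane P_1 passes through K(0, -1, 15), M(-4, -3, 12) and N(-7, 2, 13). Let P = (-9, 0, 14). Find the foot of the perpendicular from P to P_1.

KM = (-4, -2, -3), KN = (-7, 3, -2); a normal to P_1 is KM × KN = (13, 13, -26).
Using K: P_1 has equation 13x + 13y - 26z = -403.
Foot = P − λn with λ = (n·P − d)/|n|² = (-481 − (-403))/1014 = -1/13.
Foot = (-9, 0, 14) − (-1/13)·(13, 13, -26) = (-8, 1, 12).

(-8, 1, 12)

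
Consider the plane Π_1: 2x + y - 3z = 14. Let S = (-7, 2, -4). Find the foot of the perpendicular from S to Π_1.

(-5, 3, -7)

Foot = S − λn with λ = (n·S − d)/|n|² = (0 − 14)/14 = -1.
Foot = (-7, 2, -4) − (-1)·(2, 1, -3) = (-5, 3, -7).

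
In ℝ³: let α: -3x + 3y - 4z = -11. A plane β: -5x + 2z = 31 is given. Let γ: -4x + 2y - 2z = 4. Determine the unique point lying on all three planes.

Solving the 3×3 linear system -3x + 3y - 4z = -11, -5x + 2z = 31, -4x + 2y - 2z = 4 (e.g. by elimination or Cramer's rule, determinant = -2) gives (-3, 4, 8).

(-3, 4, 8)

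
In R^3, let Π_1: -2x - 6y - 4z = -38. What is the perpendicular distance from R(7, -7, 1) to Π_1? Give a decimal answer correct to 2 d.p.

n·R − d = (-2)·(7) + (-6)·(-7) + (-4)·(1) − (-38) = 62; |n| = √56.
Distance = |62| / √56 = 62/√56 ≈ 8.29.

8.29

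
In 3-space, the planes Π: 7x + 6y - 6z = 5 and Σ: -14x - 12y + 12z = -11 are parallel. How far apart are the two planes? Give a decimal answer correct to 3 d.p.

0.045

Rescale Σ by 1/(-2): 7x + 6y - 6z = 11/2. Then distance = |5 − (11/2)| / √121 ≈ 0.045.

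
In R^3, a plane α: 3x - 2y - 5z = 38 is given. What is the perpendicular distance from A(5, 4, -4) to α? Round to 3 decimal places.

1.784

n·A − d = (3)·(5) + (-2)·(4) + (-5)·(-4) − 38 = -11; |n| = √38.
Distance = |-11| / √38 = 11/√38 ≈ 1.784.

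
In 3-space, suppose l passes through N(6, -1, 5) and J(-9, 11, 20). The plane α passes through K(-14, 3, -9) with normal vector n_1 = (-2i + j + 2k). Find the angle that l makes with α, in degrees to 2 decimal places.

A direction vector for l is J − N = (-15, 12, 15).
α: n_1·r = n_1·K gives -2x + y + 2z = 13.
sin θ = |n·v| / (|n||v|) = |72| / (√9 · √594) = 0.98473.
θ ≈ 79.98°.

79.98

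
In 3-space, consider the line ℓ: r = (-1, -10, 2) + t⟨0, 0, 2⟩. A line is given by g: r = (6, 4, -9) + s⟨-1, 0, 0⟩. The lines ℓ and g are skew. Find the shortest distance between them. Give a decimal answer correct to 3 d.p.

14.000

Common perpendicular direction n = (0, 0, 2) × (-1, 0, 0) = (0, -2, 0).
With w = (6, 4, -9) − (-1, -10, 2) = (7, 14, -11), w · n = -28.
Distance = |w · n| / |n| = |-28| / √4 ≈ 14.000.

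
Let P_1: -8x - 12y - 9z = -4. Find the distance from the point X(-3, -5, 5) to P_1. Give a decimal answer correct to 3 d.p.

n·X − d = (-8)·(-3) + (-12)·(-5) + (-9)·(5) − (-4) = 43; |n| = √289.
Distance = |43| / √289 = 43/√289 ≈ 2.529.

2.529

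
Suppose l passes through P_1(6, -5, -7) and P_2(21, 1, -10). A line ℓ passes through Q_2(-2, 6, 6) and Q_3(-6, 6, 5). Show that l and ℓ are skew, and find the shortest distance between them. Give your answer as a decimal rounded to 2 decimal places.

17.94

A direction vector for l is P_2 − P_1 = (15, 6, -3).
A direction vector for ℓ is Q_3 − Q_2 = (-4, 0, -1).
Common perpendicular direction n = (15, 6, -3) × (-4, 0, -1) = (-6, 27, 24).
With w = (-2, 6, 6) − (6, -5, -7) = (-8, 11, 13), w · n = 657.
Since n ≠ 0 the lines are not parallel, and w · n = 657 ≠ 0 so they do not intersect; hence they are skew.
Distance = |w · n| / |n| = |657| / √1341 ≈ 17.94.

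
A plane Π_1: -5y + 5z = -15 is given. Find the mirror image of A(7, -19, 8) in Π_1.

(7, 11, -22)

λ = (n·A − d)/|n|² = (135 − (-15))/50 = 3.
Reflection = A − 2λn = (7, -19, 8) − 6·(0, -5, 5) = (7, 11, -22).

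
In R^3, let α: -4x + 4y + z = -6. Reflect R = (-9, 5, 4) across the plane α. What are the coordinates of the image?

(7, -11, 0)

λ = (n·R − d)/|n|² = (60 − (-6))/33 = 2.
Reflection = R − 2λn = (-9, 5, 4) − 4·(-4, 4, 1) = (7, -11, 0).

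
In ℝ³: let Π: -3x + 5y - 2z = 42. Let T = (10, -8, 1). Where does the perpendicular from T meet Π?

(1, 7, -5)

Foot = T − λn with λ = (n·T − d)/|n|² = (-72 − 42)/38 = -3.
Foot = (10, -8, 1) − (-3)·(-3, 5, -2) = (1, 7, -5).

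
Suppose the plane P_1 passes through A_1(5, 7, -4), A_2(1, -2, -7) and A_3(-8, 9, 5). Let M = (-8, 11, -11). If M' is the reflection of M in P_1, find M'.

(4, -1, 9)

A_1A_2 = (-4, -9, -3), A_1A_3 = (-13, 2, 9); a normal to P_1 is A_1A_2 × A_1A_3 = (-75, 75, -125).
Using A_1: P_1 has equation -75x + 75y - 125z = 650.
λ = (n·M − d)/|n|² = (2800 − 650)/26875 = 2/25.
Reflection = M − 2λn = (-8, 11, -11) − (4/25)·(-75, 75, -125) = (4, -1, 9).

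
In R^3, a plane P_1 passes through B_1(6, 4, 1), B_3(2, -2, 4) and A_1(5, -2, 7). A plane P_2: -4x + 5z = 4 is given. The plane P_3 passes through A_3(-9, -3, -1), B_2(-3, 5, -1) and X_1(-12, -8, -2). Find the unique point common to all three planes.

B_1B_3 = (-4, -6, 3), B_1A_1 = (-1, -6, 6); a normal to P_1 is B_1B_3 × B_1A_1 = (-18, 21, 18).
Using B_1: P_1 has equation -18x + 21y + 18z = -6.
A_3B_2 = (6, 8, 0), A_3X_1 = (-3, -5, -1); a normal to P_3 is A_3B_2 × A_3X_1 = (-8, 6, -6).
Using A_3: P_3 has equation -8x + 6y - 6z = 60.
Solving the 3×3 linear system -18x + 21y + 18z = -6, -4x + 5z = 4, -8x + 6y - 6z = 60 (e.g. by elimination or Cramer's rule, determinant = -1236) gives (-6, -2, -4).

(-6, -2, -4)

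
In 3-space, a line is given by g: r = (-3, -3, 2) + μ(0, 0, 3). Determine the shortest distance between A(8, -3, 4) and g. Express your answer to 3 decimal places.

Taking (-3, -3, 2) on g with direction v = (0, 0, 3): w = A − (-3, -3, 2) = (11, 0, 2), and w × v = (0, -33, 0).
Distance = |w × v| / |v| = √1089 / √9 ≈ 11.000.

11.000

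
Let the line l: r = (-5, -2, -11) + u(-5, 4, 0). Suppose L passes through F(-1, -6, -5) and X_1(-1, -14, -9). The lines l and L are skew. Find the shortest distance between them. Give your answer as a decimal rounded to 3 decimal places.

A direction vector for L is X_1 − F = (0, -8, -4).
Common perpendicular direction n = (-5, 4, 0) × (0, -8, -4) = (-16, -20, 40).
With w = (-1, -6, -5) − (-5, -2, -11) = (4, -4, 6), w · n = 256.
Distance = |w · n| / |n| = |256| / √2256 ≈ 5.390.

5.390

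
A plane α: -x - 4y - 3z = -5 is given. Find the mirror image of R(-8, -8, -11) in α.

(-2, 16, 7)

λ = (n·R − d)/|n|² = (73 − (-5))/26 = 3.
Reflection = R − 2λn = (-8, -8, -11) − 6·(-1, -4, -3) = (-2, 16, 7).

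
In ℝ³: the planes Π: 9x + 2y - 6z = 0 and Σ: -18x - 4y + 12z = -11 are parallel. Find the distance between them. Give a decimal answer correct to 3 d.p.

Rescale Σ by 1/(-2): 9x + 2y - 6z = 11/2. Then distance = |0 − (11/2)| / √121 ≈ 0.500.

0.500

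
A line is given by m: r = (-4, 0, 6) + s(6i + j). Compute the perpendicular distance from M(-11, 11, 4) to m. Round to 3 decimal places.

12.167

Taking (-4, 0, 6) on m with direction v = (6, 1, 0): w = M − (-4, 0, 6) = (-7, 11, -2), and w × v = (2, -12, -73).
Distance = |w × v| / |v| = √5477 / √37 ≈ 12.167.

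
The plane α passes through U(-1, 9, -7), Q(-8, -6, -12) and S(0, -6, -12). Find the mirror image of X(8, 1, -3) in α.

(8, 5, -15)

UQ = (-7, -15, -5), US = (1, -15, -5); a normal to α is UQ × US = (0, -40, 120).
Using U: α has equation -40y + 120z = -1200.
λ = (n·X − d)/|n|² = (-400 − (-1200))/16000 = 1/20.
Reflection = X − 2λn = (8, 1, -3) − (1/10)·(0, -40, 120) = (8, 5, -15).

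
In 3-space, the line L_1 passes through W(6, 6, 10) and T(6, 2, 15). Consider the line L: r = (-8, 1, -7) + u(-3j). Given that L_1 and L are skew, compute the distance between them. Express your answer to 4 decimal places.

A direction vector for L_1 is T − W = (0, -4, 5).
Common perpendicular direction n = (0, -4, 5) × (0, -3, 0) = (15, 0, 0).
With w = (-8, 1, -7) − (6, 6, 10) = (-14, -5, -17), w · n = -210.
Distance = |w · n| / |n| = |-210| / √225 ≈ 14.0000.

14.0000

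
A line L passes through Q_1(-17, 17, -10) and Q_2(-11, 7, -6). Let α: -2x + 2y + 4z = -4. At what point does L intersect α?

A direction vector for L is Q_2 − Q_1 = (6, -10, 4).
Substitute r = (-17, 17, -10) + t(6, -10, 4) into the plane: 28 + (-16)t = -4, so t = 2.
Intersection: (-17, 17, -10) + 2·(6, -10, 4) = (-5, -3, -2).

(-5, -3, -2)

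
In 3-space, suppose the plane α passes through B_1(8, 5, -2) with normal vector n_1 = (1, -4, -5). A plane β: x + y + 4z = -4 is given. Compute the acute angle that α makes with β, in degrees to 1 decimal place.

33.2

α: n_1·r = n_1·B_1 gives x - 4y - 5z = -2.
cos θ = |n₁·n₂| / (|n₁||n₂|) = |-23| / (√42 · √18).
θ = arccos(0.83650) ≈ 33.2°.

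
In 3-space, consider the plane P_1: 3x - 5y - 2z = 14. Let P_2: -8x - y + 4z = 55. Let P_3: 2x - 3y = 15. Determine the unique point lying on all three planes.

(-3, -7, 6)

Solving the 3×3 linear system 3x - 5y - 2z = 14, -8x - y + 4z = 55, 2x - 3y = 15 (e.g. by elimination or Cramer's rule, determinant = -56) gives (-3, -7, 6).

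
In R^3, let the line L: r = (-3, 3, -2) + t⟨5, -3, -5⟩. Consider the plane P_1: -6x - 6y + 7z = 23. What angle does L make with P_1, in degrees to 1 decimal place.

33.8

sin θ = |n·v| / (|n||v|) = |-47| / (√121 · √59) = 0.55626.
θ ≈ 33.8°.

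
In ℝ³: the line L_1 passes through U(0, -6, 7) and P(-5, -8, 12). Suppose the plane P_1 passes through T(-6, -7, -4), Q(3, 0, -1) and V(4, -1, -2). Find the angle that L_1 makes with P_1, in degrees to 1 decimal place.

A direction vector for L_1 is P − U = (-5, -2, 5).
TQ = (9, 7, 3), TV = (10, 6, 2); a normal to P_1 is TQ × TV = (-4, 12, -16).
Using T: P_1 has equation -4x + 12y - 16z = 4.
sin θ = |n·v| / (|n||v|) = |-84| / (√416 · √54) = 0.56045.
θ ≈ 34.1°.

34.1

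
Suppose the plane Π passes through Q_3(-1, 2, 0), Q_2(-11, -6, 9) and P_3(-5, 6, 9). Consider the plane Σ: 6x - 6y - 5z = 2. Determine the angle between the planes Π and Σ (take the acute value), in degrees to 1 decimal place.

Q_3Q_2 = (-10, -8, 9), Q_3P_3 = (-4, 4, 9); a normal to Π is Q_3Q_2 × Q_3P_3 = (-108, 54, -72).
Using Q_3: Π has equation -108x + 54y - 72z = 216.
cos θ = |n₁·n₂| / (|n₁||n₂|) = |-612| / (√19764 · √97).
θ = arccos(0.44201) ≈ 63.8°.

63.8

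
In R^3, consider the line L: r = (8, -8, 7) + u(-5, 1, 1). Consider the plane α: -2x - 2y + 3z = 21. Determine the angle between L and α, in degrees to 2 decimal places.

sin θ = |n·v| / (|n||v|) = |11| / (√17 · √27) = 0.51344.
θ ≈ 30.89°.

30.89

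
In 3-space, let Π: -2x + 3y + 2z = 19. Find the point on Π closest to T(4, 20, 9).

Foot = T − λn with λ = (n·T − d)/|n|² = (70 − 19)/17 = 3.
Foot = (4, 20, 9) − 3·(-2, 3, 2) = (10, 11, 3).

(10, 11, 3)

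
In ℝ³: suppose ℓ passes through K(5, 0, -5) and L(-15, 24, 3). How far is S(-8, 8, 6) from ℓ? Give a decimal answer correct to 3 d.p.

8.580

A direction vector for ℓ is L − K = (-20, 24, 8).
Taking (5, 0, -5) on ℓ with direction v = (-20, 24, 8): w = S − (5, 0, -5) = (-13, 8, 11), and w × v = (-200, -116, -152).
Distance = |w × v| / |v| = √76560 / √1040 ≈ 8.580.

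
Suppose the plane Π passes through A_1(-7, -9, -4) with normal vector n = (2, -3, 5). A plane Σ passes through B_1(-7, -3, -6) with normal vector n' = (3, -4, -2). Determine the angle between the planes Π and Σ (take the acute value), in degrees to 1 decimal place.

76.1

Π: n·r = n·A_1 gives 2x - 3y + 5z = -7.
Σ: n'·r = n'·B_1 gives 3x - 4y - 2z = 3.
cos θ = |n₁·n₂| / (|n₁||n₂|) = |8| / (√38 · √29).
θ = arccos(0.24099) ≈ 76.1°.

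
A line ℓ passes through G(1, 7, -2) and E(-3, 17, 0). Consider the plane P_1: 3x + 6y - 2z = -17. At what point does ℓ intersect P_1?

(7, -8, -5)

A direction vector for ℓ is E − G = (-4, 10, 2).
Substitute r = (1, 7, -2) + t(-4, 10, 2) into the plane: 49 + 44t = -17, so t = -3/2.
Intersection: (1, 7, -2) + (-3/2)·(-4, 10, 2) = (7, -8, -5).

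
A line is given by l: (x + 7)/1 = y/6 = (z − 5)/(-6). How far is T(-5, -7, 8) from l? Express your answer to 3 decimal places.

3.990

l has direction (1, 6, -6) through (-7, 0, 5).
Taking (-7, 0, 5) on l with direction v = (1, 6, -6): w = T − (-7, 0, 5) = (2, -7, 3), and w × v = (24, 15, 19).
Distance = |w × v| / |v| = √1162 / √73 ≈ 3.990.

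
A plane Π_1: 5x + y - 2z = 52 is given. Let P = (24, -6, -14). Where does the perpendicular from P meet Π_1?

Foot = P − λn with λ = (n·P − d)/|n|² = (142 − 52)/30 = 3.
Foot = (24, -6, -14) − 3·(5, 1, -2) = (9, -9, -8).

(9, -9, -8)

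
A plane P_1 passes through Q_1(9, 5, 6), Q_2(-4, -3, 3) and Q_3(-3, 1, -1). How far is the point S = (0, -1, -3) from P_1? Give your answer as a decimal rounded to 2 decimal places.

3.97

Q_1Q_2 = (-13, -8, -3), Q_1Q_3 = (-12, -4, -7); a normal to P_1 is Q_1Q_2 × Q_1Q_3 = (44, -55, -44).
Using Q_1: P_1 has equation 44x - 55y - 44z = -143.
n·S − d = (44)·(0) + (-55)·(-1) + (-44)·(-3) − (-143) = 330; |n| = √6897.
Distance = |330| / √6897 = 330/√6897 ≈ 3.97.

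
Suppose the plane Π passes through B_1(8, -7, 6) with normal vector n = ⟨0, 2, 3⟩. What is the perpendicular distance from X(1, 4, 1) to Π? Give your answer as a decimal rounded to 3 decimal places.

1.941

Π: n·r = n·B_1 gives 2y + 3z = 4.
n·X − d = (0)·(1) + (2)·(4) + (3)·(1) − 4 = 7; |n| = √13.
Distance = |7| / √13 = 7/√13 ≈ 1.941.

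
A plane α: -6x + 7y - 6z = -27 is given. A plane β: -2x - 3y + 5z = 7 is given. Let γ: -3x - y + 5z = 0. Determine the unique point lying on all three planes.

Solving the 3×3 linear system -6x + 7y - 6z = -27, -2x - 3y + 5z = 7, -3x - y + 5z = 0 (e.g. by elimination or Cramer's rule, determinant = 67) gives (1, -3, 0).

(1, -3, 0)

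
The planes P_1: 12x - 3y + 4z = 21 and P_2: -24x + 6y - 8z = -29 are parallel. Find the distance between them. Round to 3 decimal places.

0.500

Rescale P_2 by 1/(-2): 12x - 3y + 4z = 29/2. Then distance = |21 − (29/2)| / √169 ≈ 0.500.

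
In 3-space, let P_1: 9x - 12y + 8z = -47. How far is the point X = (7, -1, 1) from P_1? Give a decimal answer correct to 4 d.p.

n·X − d = (9)·(7) + (-12)·(-1) + (8)·(1) − (-47) = 130; |n| = √289.
Distance = |130| / √289 = 130/√289 ≈ 7.6471.

7.6471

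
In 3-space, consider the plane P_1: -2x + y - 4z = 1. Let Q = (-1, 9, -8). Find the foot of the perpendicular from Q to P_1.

Foot = Q − λn with λ = (n·Q − d)/|n|² = (43 − 1)/21 = 2.
Foot = (-1, 9, -8) − 2·(-2, 1, -4) = (3, 7, 0).

(3, 7, 0)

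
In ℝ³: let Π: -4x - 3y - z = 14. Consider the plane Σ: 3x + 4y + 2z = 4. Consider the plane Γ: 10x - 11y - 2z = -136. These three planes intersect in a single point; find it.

(-8, 4, 6)

Solving the 3×3 linear system -4x - 3y - z = 14, 3x + 4y + 2z = 4, 10x - 11y - 2z = -136 (e.g. by elimination or Cramer's rule, determinant = -61) gives (-8, 4, 6).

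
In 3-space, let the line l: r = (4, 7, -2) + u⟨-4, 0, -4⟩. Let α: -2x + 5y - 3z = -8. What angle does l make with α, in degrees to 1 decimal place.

35.0

sin θ = |n·v| / (|n||v|) = |20| / (√38 · √32) = 0.57354.
θ ≈ 35.0°.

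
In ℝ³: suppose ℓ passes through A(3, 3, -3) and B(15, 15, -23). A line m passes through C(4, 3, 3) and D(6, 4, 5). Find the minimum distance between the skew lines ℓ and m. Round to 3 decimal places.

A direction vector for ℓ is B − A = (12, 12, -20).
A direction vector for m is D − C = (2, 1, 2).
Common perpendicular direction n = (12, 12, -20) × (2, 1, 2) = (44, -64, -12).
With w = (4, 3, 3) − (3, 3, -3) = (1, 0, 6), w · n = -28.
Distance = |w · n| / |n| = |-28| / √6176 ≈ 0.356.

0.356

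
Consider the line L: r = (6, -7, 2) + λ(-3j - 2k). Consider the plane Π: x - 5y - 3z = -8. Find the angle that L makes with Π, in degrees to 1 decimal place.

79.9

sin θ = |n·v| / (|n||v|) = |21| / (√35 · √13) = 0.98450.
θ ≈ 79.9°.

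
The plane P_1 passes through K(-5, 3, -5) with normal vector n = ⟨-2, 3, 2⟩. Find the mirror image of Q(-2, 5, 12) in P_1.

(6, -7, 4)

P_1: n·r = n·K gives -2x + 3y + 2z = 9.
λ = (n·Q − d)/|n|² = (43 − 9)/17 = 2.
Reflection = Q − 2λn = (-2, 5, 12) − 4·(-2, 3, 2) = (6, -7, 4).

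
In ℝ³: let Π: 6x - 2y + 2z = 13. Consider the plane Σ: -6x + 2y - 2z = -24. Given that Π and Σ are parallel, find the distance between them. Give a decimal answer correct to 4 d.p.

1.6583

Rescale Σ by 1/(-1): 6x - 2y + 2z = 24. Then distance = |13 − 24| / √44 ≈ 1.6583.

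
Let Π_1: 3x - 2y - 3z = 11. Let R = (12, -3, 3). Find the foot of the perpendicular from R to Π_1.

Foot = R − λn with λ = (n·R − d)/|n|² = (33 − 11)/22 = 1.
Foot = (12, -3, 3) − 1·(3, -2, -3) = (9, -1, 6).

(9, -1, 6)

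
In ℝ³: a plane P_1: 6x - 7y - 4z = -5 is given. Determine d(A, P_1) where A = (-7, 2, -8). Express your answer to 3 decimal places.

n·A − d = (6)·(-7) + (-7)·(2) + (-4)·(-8) − (-5) = -19; |n| = √101.
Distance = |-19| / √101 = 19/√101 ≈ 1.891.

1.891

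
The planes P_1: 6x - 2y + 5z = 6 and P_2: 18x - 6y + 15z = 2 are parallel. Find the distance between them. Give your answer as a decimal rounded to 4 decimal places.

Rescale P_2 by 1/3: 6x - 2y + 5z = 2/3. Then distance = |6 − (2/3)| / √65 ≈ 0.6615.

0.6615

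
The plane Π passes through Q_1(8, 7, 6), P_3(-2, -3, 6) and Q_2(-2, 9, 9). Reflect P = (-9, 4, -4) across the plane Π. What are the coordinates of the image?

(-3, -2, 20)

Q_1P_3 = (-10, -10, 0), Q_1Q_2 = (-10, 2, 3); a normal to Π is Q_1P_3 × Q_1Q_2 = (-30, 30, -120).
Using Q_1: Π has equation -30x + 30y - 120z = -750.
λ = (n·P − d)/|n|² = (870 − (-750))/16200 = 1/10.
Reflection = P − 2λn = (-9, 4, -4) − (1/5)·(-30, 30, -120) = (-3, -2, 20).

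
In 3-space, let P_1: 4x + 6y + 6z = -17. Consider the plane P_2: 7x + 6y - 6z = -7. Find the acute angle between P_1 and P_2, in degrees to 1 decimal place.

cos θ = |n₁·n₂| / (|n₁||n₂|) = |28| / (√88 · √121).
θ = arccos(0.27135) ≈ 74.3°.

74.3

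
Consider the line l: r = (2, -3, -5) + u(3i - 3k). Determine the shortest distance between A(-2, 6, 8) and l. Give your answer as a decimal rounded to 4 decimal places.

Taking (2, -3, -5) on l with direction v = (3, 0, -3): w = A − (2, -3, -5) = (-4, 9, 13), and w × v = (-27, 27, -27).
Distance = |w × v| / |v| = √2187 / √18 ≈ 11.0227.

11.0227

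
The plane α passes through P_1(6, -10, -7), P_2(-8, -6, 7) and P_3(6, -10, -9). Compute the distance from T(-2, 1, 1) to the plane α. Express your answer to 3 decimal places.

P_1P_2 = (-14, 4, 14), P_1P_3 = (0, 0, -2); a normal to α is P_1P_2 × P_1P_3 = (-8, -28, 0).
Using P_1: α has equation -8x - 28y = 232.
n·T − d = (-8)·(-2) + (-28)·(1) + (0)·(1) − 232 = -244; |n| = √848.
Distance = |-244| / √848 = 244/√848 ≈ 8.379.

8.379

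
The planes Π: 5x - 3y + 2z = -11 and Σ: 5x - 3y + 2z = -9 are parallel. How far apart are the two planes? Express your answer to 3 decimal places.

Same normal n = (5, -3, 2) with |n| = √38; distance = |-11 − (-9)| / |n| = 2/√38 ≈ 0.324.

0.324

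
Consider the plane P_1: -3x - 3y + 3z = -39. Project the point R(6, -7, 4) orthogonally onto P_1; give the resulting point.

(12, -1, -2)

Foot = R − λn with λ = (n·R − d)/|n|² = (15 − (-39))/27 = 2.
Foot = (6, -7, 4) − 2·(-3, -3, 3) = (12, -1, -2).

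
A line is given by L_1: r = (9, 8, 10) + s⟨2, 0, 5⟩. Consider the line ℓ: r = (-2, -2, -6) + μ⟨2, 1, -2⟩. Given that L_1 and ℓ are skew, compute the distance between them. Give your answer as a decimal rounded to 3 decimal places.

Common perpendicular direction n = (2, 0, 5) × (2, 1, -2) = (-5, 14, 2).
With w = (-2, -2, -6) − (9, 8, 10) = (-11, -10, -16), w · n = -117.
Distance = |w · n| / |n| = |-117| / √225 ≈ 7.800.

7.800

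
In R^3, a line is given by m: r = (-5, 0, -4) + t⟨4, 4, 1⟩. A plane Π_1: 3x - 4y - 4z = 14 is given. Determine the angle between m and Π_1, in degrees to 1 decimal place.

12.6

sin θ = |n·v| / (|n||v|) = |-8| / (√41 · √33) = 0.21749.
θ ≈ 12.6°.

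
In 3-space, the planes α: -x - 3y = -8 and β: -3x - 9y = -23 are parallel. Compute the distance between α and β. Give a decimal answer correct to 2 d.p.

0.11

Rescale β by 1/3: -x - 3y = -23/3. Then distance = |-8 − (-23/3)| / √10 ≈ 0.11.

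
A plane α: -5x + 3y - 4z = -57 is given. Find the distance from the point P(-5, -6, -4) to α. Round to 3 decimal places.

n·P − d = (-5)·(-5) + (3)·(-6) + (-4)·(-4) − (-57) = 80; |n| = √50.
Distance = |80| / √50 = 80/√50 ≈ 11.314.

11.314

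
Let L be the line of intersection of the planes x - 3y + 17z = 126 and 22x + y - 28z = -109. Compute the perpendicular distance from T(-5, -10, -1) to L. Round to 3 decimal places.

Direction of L: (1, -3, 17) × (22, 1, -28) = (67, 402, 67).
A point on L: solving the two plane equations with x = 4 gives (4, -1, 7).
Taking (4, -1, 7) on L with direction v = (67, 402, 67): w = T − (4, -1, 7) = (-9, -9, -8), and w × v = (2613, 67, -3015).
Distance = |w × v| / |v| = √15922483 / √170582 ≈ 9.661.

9.661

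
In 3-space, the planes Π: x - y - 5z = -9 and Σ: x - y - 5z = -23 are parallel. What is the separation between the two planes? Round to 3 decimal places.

Same normal n = (1, -1, -5) with |n| = √27; distance = |-9 − (-23)| / |n| = 14/√27 ≈ 2.694.

2.694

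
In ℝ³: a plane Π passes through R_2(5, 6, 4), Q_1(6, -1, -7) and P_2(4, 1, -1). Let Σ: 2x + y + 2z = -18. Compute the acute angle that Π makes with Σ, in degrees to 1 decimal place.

55.6

R_2Q_1 = (1, -7, -11), R_2P_2 = (-1, -5, -5); a normal to Π is R_2Q_1 × R_2P_2 = (-20, 16, -12).
Using R_2: Π has equation -20x + 16y - 12z = -52.
cos θ = |n₁·n₂| / (|n₁||n₂|) = |-48| / (√800 · √9).
θ = arccos(0.56569) ≈ 55.6°.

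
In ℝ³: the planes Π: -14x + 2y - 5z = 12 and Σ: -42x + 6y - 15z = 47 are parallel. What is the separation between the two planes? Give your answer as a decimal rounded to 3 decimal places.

Rescale Σ by 1/3: -14x + 2y - 5z = 47/3. Then distance = |12 − (47/3)| / √225 ≈ 0.244.

0.244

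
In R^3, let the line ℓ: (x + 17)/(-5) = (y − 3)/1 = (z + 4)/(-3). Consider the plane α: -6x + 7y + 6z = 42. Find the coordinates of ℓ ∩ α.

ℓ has direction (-5, 1, -3) through (-17, 3, -4).
Substitute r = (-17, 3, -4) + t(-5, 1, -3) into the plane: 99 + 19t = 42, so t = -3.
Intersection: (-17, 3, -4) + (-3)·(-5, 1, -3) = (-2, 0, 5).

(-2, 0, 5)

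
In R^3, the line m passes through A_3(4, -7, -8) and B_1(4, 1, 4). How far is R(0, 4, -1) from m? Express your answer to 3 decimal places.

6.616

A direction vector for m is B_1 − A_3 = (0, 8, 12).
Taking (4, -7, -8) on m with direction v = (0, 8, 12): w = R − (4, -7, -8) = (-4, 11, 7), and w × v = (76, 48, -32).
Distance = |w × v| / |v| = √9104 / √208 ≈ 6.616.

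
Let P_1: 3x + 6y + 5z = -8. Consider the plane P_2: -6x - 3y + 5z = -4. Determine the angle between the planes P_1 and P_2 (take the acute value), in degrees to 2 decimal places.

cos θ = |n₁·n₂| / (|n₁||n₂|) = |-11| / (√70 · √70).
θ = arccos(0.15714) ≈ 80.96°.

80.96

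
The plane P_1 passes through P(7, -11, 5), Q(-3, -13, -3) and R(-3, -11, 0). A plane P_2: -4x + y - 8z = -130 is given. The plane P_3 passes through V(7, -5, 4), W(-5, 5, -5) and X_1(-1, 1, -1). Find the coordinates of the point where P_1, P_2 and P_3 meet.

(12, -10, 9)

PQ = (-10, -2, -8), PR = (-10, 0, -5); a normal to P_1 is PQ × PR = (10, 30, -20).
Using P: P_1 has equation 10x + 30y - 20z = -360.
VW = (-12, 10, -9), VX_1 = (-8, 6, -5); a normal to P_3 is VW × VX_1 = (4, 12, 8).
Using V: P_3 has equation 4x + 12y + 8z = 0.
Solving the 3×3 linear system 10x + 30y - 20z = -360, -4x + y - 8z = -130, 4x + 12y + 8z = 0 (e.g. by elimination or Cramer's rule, determinant = 2080) gives (12, -10, 9).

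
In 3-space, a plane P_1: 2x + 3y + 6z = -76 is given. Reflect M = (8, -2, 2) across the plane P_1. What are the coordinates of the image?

(0, -14, -22)

λ = (n·M − d)/|n|² = (22 − (-76))/49 = 2.
Reflection = M − 2λn = (8, -2, 2) − 4·(2, 3, 6) = (0, -14, -22).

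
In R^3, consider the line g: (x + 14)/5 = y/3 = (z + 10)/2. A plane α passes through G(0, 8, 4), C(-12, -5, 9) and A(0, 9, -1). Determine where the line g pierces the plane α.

(-4, 6, -6)

g has direction (5, 3, 2) through (-14, 0, -10).
GC = (-12, -13, 5), GA = (0, 1, -5); a normal to α is GC × GA = (60, -60, -12).
Using G: α has equation 60x - 60y - 12z = -528.
Substitute r = (-14, 0, -10) + t(5, 3, 2) into the plane: -720 + 96t = -528, so t = 2.
Intersection: (-14, 0, -10) + 2·(5, 3, 2) = (-4, 6, -6).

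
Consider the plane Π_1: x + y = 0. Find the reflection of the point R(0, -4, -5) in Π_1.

λ = (n·R − d)/|n|² = (-4 − 0)/2 = -2.
Reflection = R − 2λn = (0, -4, -5) − (-4)·(1, 1, 0) = (4, 0, -5).

(4, 0, -5)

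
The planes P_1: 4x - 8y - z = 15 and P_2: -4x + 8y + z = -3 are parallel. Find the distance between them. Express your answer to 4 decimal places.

1.3333

Rescale P_2 by 1/(-1): 4x - 8y - z = 3. Then distance = |15 − 3| / √81 ≈ 1.3333.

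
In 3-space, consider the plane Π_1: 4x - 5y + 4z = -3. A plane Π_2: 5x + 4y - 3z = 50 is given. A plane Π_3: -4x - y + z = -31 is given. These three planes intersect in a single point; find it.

(6, -1, -8)

Solving the 3×3 linear system 4x - 5y + 4z = -3, 5x + 4y - 3z = 50, -4x - y + z = -31 (e.g. by elimination or Cramer's rule, determinant = 13) gives (6, -1, -8).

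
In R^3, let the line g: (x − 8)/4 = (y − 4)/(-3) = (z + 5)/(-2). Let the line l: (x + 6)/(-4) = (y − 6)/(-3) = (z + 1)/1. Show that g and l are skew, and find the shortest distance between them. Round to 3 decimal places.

1.465

g has direction (4, -3, -2) through (8, 4, -5).
l has direction (-4, -3, 1) through (-6, 6, -1).
Common perpendicular direction n = (4, -3, -2) × (-4, -3, 1) = (-9, 4, -24).
With w = (-6, 6, -1) − (8, 4, -5) = (-14, 2, 4), w · n = 38.
Since n ≠ 0 the lines are not parallel, and w · n = 38 ≠ 0 so they do not intersect; hence they are skew.
Distance = |w · n| / |n| = |38| / √673 ≈ 1.465.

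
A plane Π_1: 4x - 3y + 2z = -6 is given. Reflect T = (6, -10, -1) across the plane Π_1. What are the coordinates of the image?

(-10, 2, -9)

λ = (n·T − d)/|n|² = (52 − (-6))/29 = 2.
Reflection = T − 2λn = (6, -10, -1) − 4·(4, -3, 2) = (-10, 2, -9).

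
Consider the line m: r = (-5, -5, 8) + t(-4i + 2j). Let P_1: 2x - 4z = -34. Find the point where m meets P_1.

(-1, -7, 8)

Substitute r = (-5, -5, 8) + t(-4, 2, 0) into the plane: -42 + (-8)t = -34, so t = -1.
Intersection: (-5, -5, 8) + (-1)·(-4, 2, 0) = (-1, -7, 8).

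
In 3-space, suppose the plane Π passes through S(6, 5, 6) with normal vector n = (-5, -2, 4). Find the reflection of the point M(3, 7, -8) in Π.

Π: n·r = n·S gives -5x - 2y + 4z = -16.
λ = (n·M − d)/|n|² = (-61 − (-16))/45 = -1.
Reflection = M − 2λn = (3, 7, -8) − (-2)·(-5, -2, 4) = (-7, 3, 0).

(-7, 3, 0)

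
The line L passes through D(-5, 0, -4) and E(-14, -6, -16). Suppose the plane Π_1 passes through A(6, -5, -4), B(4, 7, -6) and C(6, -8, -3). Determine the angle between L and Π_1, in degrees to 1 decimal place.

78.5

A direction vector for L is E − D = (-9, -6, -12).
AB = (-2, 12, -2), AC = (0, -3, 1); a normal to Π_1 is AB × AC = (6, 2, 6).
Using A: Π_1 has equation 6x + 2y + 6z = 2.
sin θ = |n·v| / (|n||v|) = |-138| / (√76 · √261) = 0.97983.
θ ≈ 78.5°.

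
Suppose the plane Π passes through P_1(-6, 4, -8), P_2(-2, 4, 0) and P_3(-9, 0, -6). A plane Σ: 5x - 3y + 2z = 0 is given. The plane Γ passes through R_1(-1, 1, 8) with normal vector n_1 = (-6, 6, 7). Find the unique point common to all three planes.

(-5, -3, 8)

P_1P_2 = (4, 0, 8), P_1P_3 = (-3, -4, 2); a normal to Π is P_1P_2 × P_1P_3 = (32, -32, -16).
Using P_1: Π has equation 32x - 32y - 16z = -192.
Γ: n_1·r = n_1·R_1 gives -6x + 6y + 7z = 68.
Solving the 3×3 linear system 32x - 32y - 16z = -192, 5x - 3y + 2z = 0, -6x + 6y + 7z = 68 (e.g. by elimination or Cramer's rule, determinant = 256) gives (-5, -3, 8).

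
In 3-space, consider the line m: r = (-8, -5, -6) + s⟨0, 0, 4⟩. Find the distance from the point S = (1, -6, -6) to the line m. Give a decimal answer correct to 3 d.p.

Taking (-8, -5, -6) on m with direction v = (0, 0, 4): w = S − (-8, -5, -6) = (9, -1, 0), and w × v = (-4, -36, 0).
Distance = |w × v| / |v| = √1312 / √16 ≈ 9.055.

9.055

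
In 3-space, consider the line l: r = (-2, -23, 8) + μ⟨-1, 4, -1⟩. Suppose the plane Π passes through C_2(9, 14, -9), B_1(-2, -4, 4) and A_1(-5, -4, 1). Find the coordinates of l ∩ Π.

(-6, -7, 4)

C_2B_1 = (-11, -18, 13), C_2A_1 = (-14, -18, 10); a normal to Π is C_2B_1 × C_2A_1 = (54, -72, -54).
Using C_2: Π has equation 54x - 72y - 54z = -36.
Substitute r = (-2, -23, 8) + t(-1, 4, -1) into the plane: 1116 + (-288)t = -36, so t = 4.
Intersection: (-2, -23, 8) + 4·(-1, 4, -1) = (-6, -7, 4).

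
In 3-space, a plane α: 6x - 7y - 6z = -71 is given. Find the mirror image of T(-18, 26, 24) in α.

λ = (n·T − d)/|n|² = (-434 − (-71))/121 = -3.
Reflection = T − 2λn = (-18, 26, 24) − (-6)·(6, -7, -6) = (18, -16, -12).

(18, -16, -12)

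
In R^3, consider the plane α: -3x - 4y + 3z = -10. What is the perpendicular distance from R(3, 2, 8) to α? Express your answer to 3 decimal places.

n·R − d = (-3)·(3) + (-4)·(2) + (3)·(8) − (-10) = 17; |n| = √34.
Distance = |17| / √34 = 17/√34 ≈ 2.915.

2.915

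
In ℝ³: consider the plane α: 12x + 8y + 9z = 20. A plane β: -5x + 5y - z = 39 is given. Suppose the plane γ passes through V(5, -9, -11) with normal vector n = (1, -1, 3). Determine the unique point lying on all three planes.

γ: n·r = n·V gives x - y + 3z = -19.
Solving the 3×3 linear system 12x + 8y + 9z = 20, -5x + 5y - z = 39, x - y + 3z = -19 (e.g. by elimination or Cramer's rule, determinant = 280) gives (0, 7, -4).

(0, 7, -4)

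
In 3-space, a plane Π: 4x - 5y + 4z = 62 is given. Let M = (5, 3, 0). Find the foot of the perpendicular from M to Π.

(9, -2, 4)

Foot = M − λn with λ = (n·M − d)/|n|² = (5 − 62)/57 = -1.
Foot = (5, 3, 0) − (-1)·(4, -5, 4) = (9, -2, 4).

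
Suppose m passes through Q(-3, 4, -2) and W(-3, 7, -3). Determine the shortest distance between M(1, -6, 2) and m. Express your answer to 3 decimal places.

A direction vector for m is W − Q = (0, 3, -1).
Taking (-3, 4, -2) on m with direction v = (0, 3, -1): w = M − (-3, 4, -2) = (4, -10, 4), and w × v = (-2, 4, 12).
Distance = |w × v| / |v| = √164 / √10 ≈ 4.050.

4.050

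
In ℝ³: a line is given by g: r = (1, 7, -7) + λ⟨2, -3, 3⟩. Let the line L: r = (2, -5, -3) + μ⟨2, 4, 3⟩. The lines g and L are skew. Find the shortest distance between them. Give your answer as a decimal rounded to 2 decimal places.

1.39

Common perpendicular direction n = (2, -3, 3) × (2, 4, 3) = (-21, 0, 14).
With w = (2, -5, -3) − (1, 7, -7) = (1, -12, 4), w · n = 35.
Distance = |w · n| / |n| = |35| / √637 ≈ 1.39.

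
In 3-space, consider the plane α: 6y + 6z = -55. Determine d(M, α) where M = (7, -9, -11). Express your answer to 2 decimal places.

n·M − d = (0)·(7) + (6)·(-9) + (6)·(-11) − (-55) = -65; |n| = √72.
Distance = |-65| / √72 = 65/√72 ≈ 7.66.

7.66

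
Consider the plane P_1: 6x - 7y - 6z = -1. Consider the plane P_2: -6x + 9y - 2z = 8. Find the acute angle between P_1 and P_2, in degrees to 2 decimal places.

cos θ = |n₁·n₂| / (|n₁||n₂|) = |-87| / (√121 · √121).
θ = arccos(0.71901) ≈ 44.03°.

44.03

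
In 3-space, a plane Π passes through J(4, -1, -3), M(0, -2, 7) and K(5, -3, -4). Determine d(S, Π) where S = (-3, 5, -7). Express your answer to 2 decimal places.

JM = (-4, -1, 10), JK = (1, -2, -1); a normal to Π is JM × JK = (21, 6, 9).
Using J: Π has equation 21x + 6y + 9z = 51.
n·S − d = (21)·(-3) + (6)·(5) + (9)·(-7) − 51 = -147; |n| = √558.
Distance = |-147| / √558 = 147/√558 ≈ 6.22.

6.22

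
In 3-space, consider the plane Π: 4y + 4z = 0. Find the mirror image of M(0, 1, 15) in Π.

λ = (n·M − d)/|n|² = (64 − 0)/32 = 2.
Reflection = M − 2λn = (0, 1, 15) − 4·(0, 4, 4) = (0, -15, -1).

(0, -15, -1)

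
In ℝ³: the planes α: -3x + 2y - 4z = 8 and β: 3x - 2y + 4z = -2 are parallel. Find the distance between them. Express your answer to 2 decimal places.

1.11

Rescale β by 1/(-1): -3x + 2y - 4z = 2. Then distance = |8 − 2| / √29 ≈ 1.11.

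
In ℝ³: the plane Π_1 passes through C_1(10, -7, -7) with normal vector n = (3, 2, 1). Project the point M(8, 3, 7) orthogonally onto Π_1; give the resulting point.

(2, -1, 5)

Π_1: n·r = n·C_1 gives 3x + 2y + z = 9.
Foot = M − λn with λ = (n·M − d)/|n|² = (37 − 9)/14 = 2.
Foot = (8, 3, 7) − 2·(3, 2, 1) = (2, -1, 5).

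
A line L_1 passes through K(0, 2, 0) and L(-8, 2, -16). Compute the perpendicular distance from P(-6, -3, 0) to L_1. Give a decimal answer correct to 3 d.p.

7.335

A direction vector for L_1 is L − K = (-8, 0, -16).
Taking (0, 2, 0) on L_1 with direction v = (-8, 0, -16): w = P − (0, 2, 0) = (-6, -5, 0), and w × v = (80, -96, -40).
Distance = |w × v| / |v| = √17216 / √320 ≈ 7.335.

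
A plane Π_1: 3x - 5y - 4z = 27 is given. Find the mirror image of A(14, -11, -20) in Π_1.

(-4, 19, 4)

λ = (n·A − d)/|n|² = (177 − 27)/50 = 3.
Reflection = A − 2λn = (14, -11, -20) − 6·(3, -5, -4) = (-4, 19, 4).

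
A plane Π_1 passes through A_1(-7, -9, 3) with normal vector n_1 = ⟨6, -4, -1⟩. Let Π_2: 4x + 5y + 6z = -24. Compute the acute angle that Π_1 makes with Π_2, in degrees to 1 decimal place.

Π_1: n_1·r = n_1·A_1 gives 6x - 4y - z = -9.
cos θ = |n₁·n₂| / (|n₁||n₂|) = |-2| / (√53 · √77).
θ = arccos(0.03131) ≈ 88.2°.

88.2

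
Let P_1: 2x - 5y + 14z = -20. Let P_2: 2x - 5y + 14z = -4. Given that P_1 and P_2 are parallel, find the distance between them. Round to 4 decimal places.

Same normal n = (2, -5, 14) with |n| = √225; distance = |-20 − (-4)| / |n| = 16/√225 ≈ 1.0667.

1.0667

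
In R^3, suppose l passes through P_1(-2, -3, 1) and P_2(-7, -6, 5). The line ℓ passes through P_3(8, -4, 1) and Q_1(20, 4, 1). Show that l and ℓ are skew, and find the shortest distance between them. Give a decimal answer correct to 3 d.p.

6.364

A direction vector for l is P_2 − P_1 = (-5, -3, 4).
A direction vector for ℓ is Q_1 − P_3 = (12, 8, 0).
Common perpendicular direction n = (-5, -3, 4) × (12, 8, 0) = (-32, 48, -4).
With w = (8, -4, 1) − (-2, -3, 1) = (10, -1, 0), w · n = -368.
Since n ≠ 0 the lines are not parallel, and w · n = -368 ≠ 0 so they do not intersect; hence they are skew.
Distance = |w · n| / |n| = |-368| / √3344 ≈ 6.364.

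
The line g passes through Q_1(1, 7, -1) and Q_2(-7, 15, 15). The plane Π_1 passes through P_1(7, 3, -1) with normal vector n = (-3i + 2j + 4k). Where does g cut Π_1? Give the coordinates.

(3, 5, -5)

A direction vector for g is Q_2 − Q_1 = (-8, 8, 16).
Π_1: n·r = n·P_1 gives -3x + 2y + 4z = -19.
Substitute r = (1, 7, -1) + t(-8, 8, 16) into the plane: 7 + 104t = -19, so t = -1/4.
Intersection: (1, 7, -1) + (-1/4)·(-8, 8, 16) = (3, 5, -5).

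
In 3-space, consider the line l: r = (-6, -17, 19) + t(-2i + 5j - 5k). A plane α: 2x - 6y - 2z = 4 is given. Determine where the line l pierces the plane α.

Substitute r = (-6, -17, 19) + t(-2, 5, -5) into the plane: 52 + (-24)t = 4, so t = 2.
Intersection: (-6, -17, 19) + 2·(-2, 5, -5) = (-10, -7, 9).

(-10, -7, 9)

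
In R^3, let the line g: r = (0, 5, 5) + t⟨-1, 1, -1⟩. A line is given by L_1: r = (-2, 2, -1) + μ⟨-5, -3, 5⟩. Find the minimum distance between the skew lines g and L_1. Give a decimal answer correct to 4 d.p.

Common perpendicular direction n = (-1, 1, -1) × (-5, -3, 5) = (2, 10, 8).
With w = (-2, 2, -1) − (0, 5, 5) = (-2, -3, -6), w · n = -82.
Distance = |w · n| / |n| = |-82| / √168 ≈ 6.3264.

6.3264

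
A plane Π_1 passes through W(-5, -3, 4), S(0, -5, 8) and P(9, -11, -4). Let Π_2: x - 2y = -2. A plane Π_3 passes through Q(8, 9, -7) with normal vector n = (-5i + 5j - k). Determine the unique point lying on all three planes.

(-6, -2, 8)

WS = (5, -2, 4), WP = (14, -8, -8); a normal to Π_1 is WS × WP = (48, 96, -12).
Using W: Π_1 has equation 48x + 96y - 12z = -576.
Π_3: n·r = n·Q gives -5x + 5y - z = 12.
Solving the 3×3 linear system 48x + 96y - 12z = -576, x - 2y = -2, -5x + 5y - z = 12 (e.g. by elimination or Cramer's rule, determinant = 252) gives (-6, -2, 8).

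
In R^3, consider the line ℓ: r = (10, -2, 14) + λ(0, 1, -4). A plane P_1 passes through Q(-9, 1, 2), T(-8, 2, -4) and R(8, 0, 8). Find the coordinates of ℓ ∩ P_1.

(10, 1, 2)

QT = (1, 1, -6), QR = (17, -1, 6); a normal to P_1 is QT × QR = (0, -108, -18).
Using Q: P_1 has equation -108y - 18z = -144.
Substitute r = (10, -2, 14) + t(0, 1, -4) into the plane: -36 + (-36)t = -144, so t = 3.
Intersection: (10, -2, 14) + 3·(0, 1, -4) = (10, 1, 2).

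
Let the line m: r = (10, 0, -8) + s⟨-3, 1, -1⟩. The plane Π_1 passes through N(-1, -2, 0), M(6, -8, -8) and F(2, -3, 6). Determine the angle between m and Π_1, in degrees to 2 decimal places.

11.95

NM = (7, -6, -8), NF = (3, -1, 6); a normal to Π_1 is NM × NF = (-44, -66, 11).
Using N: Π_1 has equation -44x - 66y + 11z = 176.
sin θ = |n·v| / (|n||v|) = |55| / (√6413 · √11) = 0.20708.
θ ≈ 11.95°.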